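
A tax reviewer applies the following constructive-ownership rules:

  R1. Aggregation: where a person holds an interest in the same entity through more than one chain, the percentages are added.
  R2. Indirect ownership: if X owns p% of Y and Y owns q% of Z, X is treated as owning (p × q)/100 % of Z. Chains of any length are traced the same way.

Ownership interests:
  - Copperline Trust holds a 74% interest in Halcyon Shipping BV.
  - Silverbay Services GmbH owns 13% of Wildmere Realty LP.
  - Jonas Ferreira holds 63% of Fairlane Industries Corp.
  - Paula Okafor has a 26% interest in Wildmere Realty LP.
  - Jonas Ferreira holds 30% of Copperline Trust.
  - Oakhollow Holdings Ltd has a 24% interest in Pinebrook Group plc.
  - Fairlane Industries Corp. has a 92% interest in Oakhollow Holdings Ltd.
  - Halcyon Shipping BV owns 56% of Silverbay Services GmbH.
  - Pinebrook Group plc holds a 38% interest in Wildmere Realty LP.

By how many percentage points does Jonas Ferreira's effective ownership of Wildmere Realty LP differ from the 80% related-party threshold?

73.097888

Chain via Fairlane Industries Corp. → Oakhollow Holdings Ltd → Pinebrook Group plc (R2): 63% × 92% × 24% × 38% = 5.285952% of Wildmere Realty LP.
Chain via Copperline Trust → Halcyon Shipping BV → Silverbay Services GmbH (R2): 30% × 74% × 56% × 13% = 1.61616% of Wildmere Realty LP.
Aggregating (R1): 5.285952% + 1.61616% = 6.902112%.
6.902112% falls short of the 80% threshold by 73.097888 percentage points.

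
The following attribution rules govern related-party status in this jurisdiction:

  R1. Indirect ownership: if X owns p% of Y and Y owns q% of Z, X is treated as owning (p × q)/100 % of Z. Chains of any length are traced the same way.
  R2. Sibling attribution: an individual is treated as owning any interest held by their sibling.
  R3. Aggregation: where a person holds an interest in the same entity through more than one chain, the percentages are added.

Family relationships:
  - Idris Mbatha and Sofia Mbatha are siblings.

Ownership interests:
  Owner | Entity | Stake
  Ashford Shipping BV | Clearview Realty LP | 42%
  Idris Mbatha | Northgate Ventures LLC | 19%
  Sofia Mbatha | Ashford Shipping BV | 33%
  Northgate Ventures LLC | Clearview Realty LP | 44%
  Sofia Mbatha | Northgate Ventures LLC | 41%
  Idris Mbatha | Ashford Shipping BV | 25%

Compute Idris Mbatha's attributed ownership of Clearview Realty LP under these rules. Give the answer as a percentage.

50.76%

By sibling attribution (R2), Idris Mbatha is treated as also owning Sofia Mbatha's interest in Ashford Shipping BV, giving 25% + 33% = 58%.
By sibling attribution (R2), Idris Mbatha is treated as also owning Sofia Mbatha's interest in Northgate Ventures LLC, giving 19% + 41% = 60%.
Chain via Ashford Shipping BV (R1): 58% × 42% = 24.36% of Clearview Realty LP.
Chain via Northgate Ventures LLC (R1): 60% × 44% = 26.4% of Clearview Realty LP.
Aggregating (R3): 24.36% + 26.4% = 50.76%.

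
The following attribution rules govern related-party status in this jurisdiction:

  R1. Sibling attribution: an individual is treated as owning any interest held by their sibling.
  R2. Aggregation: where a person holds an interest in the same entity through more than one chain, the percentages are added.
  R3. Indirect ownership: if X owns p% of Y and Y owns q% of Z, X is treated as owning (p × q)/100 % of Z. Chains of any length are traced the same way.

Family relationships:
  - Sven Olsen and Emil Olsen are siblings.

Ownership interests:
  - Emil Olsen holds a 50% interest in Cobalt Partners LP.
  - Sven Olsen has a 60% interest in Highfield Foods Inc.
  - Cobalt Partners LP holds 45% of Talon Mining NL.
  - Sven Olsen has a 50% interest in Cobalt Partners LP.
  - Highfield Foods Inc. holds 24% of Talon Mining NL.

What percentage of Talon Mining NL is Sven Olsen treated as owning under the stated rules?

59.4%

By sibling attribution (R1), Sven Olsen is treated as also owning Emil Olsen's interest in Cobalt Partners LP, giving 50% + 50% = 100%.
Chain via Cobalt Partners LP (R3): 100% × 45% = 45% of Talon Mining NL.
Chain via Highfield Foods Inc. (R3): 60% × 24% = 14.4% of Talon Mining NL.
Aggregating (R2): 45% + 14.4% = 59.4%.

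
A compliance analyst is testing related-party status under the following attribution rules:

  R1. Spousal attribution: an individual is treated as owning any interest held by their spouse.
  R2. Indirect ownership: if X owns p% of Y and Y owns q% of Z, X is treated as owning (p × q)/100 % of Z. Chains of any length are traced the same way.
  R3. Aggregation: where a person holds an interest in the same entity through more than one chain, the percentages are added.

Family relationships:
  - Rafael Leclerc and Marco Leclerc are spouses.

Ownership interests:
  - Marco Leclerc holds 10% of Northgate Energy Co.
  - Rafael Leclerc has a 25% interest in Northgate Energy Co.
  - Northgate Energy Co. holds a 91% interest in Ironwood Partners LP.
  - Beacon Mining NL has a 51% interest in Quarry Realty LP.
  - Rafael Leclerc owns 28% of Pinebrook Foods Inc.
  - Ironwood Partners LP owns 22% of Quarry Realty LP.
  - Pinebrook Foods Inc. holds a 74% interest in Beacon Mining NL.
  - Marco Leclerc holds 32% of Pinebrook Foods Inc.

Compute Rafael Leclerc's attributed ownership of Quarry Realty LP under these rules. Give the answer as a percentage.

By spousal attribution (R1), Rafael Leclerc is treated as also owning Marco Leclerc's interest in Northgate Energy Co, giving 25% + 10% = 35%.
By spousal attribution (R1), Rafael Leclerc is treated as also owning Marco Leclerc's interest in Pinebrook Foods Inc, giving 28% + 32% = 60%.
Chain via Northgate Energy Co. → Ironwood Partners LP (R2): 35% × 91% × 22% = 7.007% of Quarry Realty LP.
Chain via Pinebrook Foods Inc. → Beacon Mining NL (R2): 60% × 74% × 51% = 22.644% of Quarry Realty LP.
Aggregating (R3): 7.007% + 22.644% = 29.651%.

29.651%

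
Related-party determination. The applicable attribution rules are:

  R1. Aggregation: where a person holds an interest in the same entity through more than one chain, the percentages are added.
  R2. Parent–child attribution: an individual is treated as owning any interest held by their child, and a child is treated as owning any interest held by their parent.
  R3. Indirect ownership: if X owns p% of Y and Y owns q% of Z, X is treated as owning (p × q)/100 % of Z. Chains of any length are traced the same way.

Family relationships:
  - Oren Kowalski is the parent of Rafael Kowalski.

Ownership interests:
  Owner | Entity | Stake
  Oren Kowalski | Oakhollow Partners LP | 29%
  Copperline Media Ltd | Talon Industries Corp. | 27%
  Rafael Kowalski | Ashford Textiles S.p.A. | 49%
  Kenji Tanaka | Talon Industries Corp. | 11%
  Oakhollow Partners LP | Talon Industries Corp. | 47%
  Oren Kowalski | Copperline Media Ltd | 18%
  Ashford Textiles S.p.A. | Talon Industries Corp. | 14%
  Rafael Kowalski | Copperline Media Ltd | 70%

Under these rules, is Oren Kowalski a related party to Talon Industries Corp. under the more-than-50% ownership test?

By parent–child attribution (R2), Oren Kowalski is treated as also owning Rafael Kowalski's interest in Copperline Media Ltd, giving 18% + 70% = 88%.
By parent–child attribution (R2), Oren Kowalski is treated as owning Rafael Kowalski's 49% interest in Ashford Textiles S.p.A.
Chain via Copperline Media Ltd (R3): 88% × 27% = 23.76% of Talon Industries Corp.
Chain via Oakhollow Partners LP (R3): 29% × 47% = 13.63% of Talon Industries Corp.
Chain via Ashford Textiles S.p.A. (R3): 49% × 14% = 6.86% of Talon Industries Corp.
Aggregating (R1): 23.76% + 13.63% + 6.86% = 44.25%.
44.25% does not exceed the 50% threshold, so Oren is not a related party to Talon Industries Corp.

No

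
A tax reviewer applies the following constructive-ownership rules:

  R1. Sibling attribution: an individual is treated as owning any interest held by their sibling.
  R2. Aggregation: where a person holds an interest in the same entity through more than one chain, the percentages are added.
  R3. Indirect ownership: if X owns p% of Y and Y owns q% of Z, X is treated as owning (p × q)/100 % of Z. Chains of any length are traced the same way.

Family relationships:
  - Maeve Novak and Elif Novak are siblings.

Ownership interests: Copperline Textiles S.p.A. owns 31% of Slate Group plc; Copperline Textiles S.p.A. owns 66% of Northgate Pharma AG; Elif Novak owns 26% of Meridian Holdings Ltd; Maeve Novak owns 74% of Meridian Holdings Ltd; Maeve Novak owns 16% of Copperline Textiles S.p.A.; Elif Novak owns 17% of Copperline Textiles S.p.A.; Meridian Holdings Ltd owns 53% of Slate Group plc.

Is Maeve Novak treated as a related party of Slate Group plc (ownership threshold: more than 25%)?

Yes

By sibling attribution (R1), Maeve Novak is treated as also owning Elif Novak's interest in Copperline Textiles S.p.A, giving 16% + 17% = 33%.
By sibling attribution (R1), Maeve Novak is treated as also owning Elif Novak's interest in Meridian Holdings Ltd, giving 74% + 26% = 100%.
Chain via Copperline Textiles S.p.A. (R3): 33% × 31% = 10.23% of Slate Group plc.
Chain via Meridian Holdings Ltd (R3): 100% × 53% = 53% of Slate Group plc.
Aggregating (R2): 10.23% + 53% = 63.23%.
63.23% exceeds the 25% threshold, so Maeve is a related party to Slate Group plc.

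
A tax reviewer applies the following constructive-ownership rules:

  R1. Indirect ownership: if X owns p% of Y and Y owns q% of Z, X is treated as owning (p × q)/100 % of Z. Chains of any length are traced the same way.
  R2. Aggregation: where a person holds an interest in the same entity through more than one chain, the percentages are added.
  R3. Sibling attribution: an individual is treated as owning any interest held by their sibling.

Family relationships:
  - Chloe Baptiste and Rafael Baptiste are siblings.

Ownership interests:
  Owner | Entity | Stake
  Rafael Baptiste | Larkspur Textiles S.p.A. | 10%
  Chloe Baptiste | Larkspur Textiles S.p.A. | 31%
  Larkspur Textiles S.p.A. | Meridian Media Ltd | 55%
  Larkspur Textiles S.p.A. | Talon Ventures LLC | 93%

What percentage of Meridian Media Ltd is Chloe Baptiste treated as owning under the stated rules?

22.55%

By sibling attribution (R3), Chloe Baptiste is treated as also owning Rafael Baptiste's interest in Larkspur Textiles S.p.A, giving 31% + 10% = 41%.
Chain via Larkspur Textiles S.p.A. (R1): 41% × 55% = 22.55% of Meridian Media Ltd.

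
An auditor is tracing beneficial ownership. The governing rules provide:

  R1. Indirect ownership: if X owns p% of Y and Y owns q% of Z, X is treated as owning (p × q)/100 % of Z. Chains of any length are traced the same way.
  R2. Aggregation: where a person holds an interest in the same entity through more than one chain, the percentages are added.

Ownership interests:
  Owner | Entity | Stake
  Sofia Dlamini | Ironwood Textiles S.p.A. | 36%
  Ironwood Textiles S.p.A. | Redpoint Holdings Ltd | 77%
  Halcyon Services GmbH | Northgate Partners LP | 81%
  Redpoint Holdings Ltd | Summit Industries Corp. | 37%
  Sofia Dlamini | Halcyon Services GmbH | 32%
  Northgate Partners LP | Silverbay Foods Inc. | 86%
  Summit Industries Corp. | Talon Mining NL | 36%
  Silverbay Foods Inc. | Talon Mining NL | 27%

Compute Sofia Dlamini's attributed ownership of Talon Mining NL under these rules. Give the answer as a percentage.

Chain via Halcyon Services GmbH → Northgate Partners LP → Silverbay Foods Inc. (R1): 32% × 81% × 86% × 27% = 6.018624% of Talon Mining NL.
Chain via Ironwood Textiles S.p.A. → Redpoint Holdings Ltd → Summit Industries Corp. (R1): 36% × 77% × 37% × 36% = 3.692304% of Talon Mining NL.
Aggregating (R2): 6.018624% + 3.692304% = 9.710928%.

9.710928%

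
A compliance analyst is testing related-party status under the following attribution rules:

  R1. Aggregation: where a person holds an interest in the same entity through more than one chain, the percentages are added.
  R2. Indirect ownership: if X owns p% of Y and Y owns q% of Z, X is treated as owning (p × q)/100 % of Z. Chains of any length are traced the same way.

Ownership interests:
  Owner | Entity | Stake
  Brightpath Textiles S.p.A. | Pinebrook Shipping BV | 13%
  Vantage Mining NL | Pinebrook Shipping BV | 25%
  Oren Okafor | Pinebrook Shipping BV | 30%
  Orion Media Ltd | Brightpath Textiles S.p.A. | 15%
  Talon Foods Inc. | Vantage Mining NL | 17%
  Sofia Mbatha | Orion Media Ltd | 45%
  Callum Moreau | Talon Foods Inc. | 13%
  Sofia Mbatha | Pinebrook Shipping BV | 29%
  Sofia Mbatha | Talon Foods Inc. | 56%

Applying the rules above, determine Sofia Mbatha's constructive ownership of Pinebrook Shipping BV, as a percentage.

Chain via Talon Foods Inc. → Vantage Mining NL (R2): 56% × 17% × 25% = 2.38% of Pinebrook Shipping BV.
Chain via Orion Media Ltd → Brightpath Textiles S.p.A. (R2): 45% × 15% × 13% = 0.8775% of Pinebrook Shipping BV.
Direct interest in Pinebrook Shipping BV: 29%.
Aggregating (R1): 2.38% + 0.8775% + 29% = 32.2575%.

32.2575%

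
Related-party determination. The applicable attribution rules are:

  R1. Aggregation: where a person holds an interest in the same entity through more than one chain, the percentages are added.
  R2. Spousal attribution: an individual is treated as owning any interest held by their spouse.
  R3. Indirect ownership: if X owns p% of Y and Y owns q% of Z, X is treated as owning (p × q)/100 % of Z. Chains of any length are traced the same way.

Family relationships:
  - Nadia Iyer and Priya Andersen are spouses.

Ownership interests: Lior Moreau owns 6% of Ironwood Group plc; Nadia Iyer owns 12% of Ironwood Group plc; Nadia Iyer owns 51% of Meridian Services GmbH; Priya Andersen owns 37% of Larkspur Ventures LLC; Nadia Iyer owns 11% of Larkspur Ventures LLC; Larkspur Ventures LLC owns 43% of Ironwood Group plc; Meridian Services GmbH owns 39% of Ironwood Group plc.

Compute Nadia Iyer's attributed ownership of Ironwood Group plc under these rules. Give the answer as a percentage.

52.53%

By spousal attribution (R2), Nadia Iyer is treated as also owning Priya Andersen's interest in Larkspur Ventures LLC, giving 11% + 37% = 48%.
Chain via Larkspur Ventures LLC (R3): 48% × 43% = 20.64% of Ironwood Group plc.
Chain via Meridian Services GmbH (R3): 51% × 39% = 19.89% of Ironwood Group plc.
Direct interest in Ironwood Group plc: 12%.
Aggregating (R1): 20.64% + 19.89% + 12% = 52.53%.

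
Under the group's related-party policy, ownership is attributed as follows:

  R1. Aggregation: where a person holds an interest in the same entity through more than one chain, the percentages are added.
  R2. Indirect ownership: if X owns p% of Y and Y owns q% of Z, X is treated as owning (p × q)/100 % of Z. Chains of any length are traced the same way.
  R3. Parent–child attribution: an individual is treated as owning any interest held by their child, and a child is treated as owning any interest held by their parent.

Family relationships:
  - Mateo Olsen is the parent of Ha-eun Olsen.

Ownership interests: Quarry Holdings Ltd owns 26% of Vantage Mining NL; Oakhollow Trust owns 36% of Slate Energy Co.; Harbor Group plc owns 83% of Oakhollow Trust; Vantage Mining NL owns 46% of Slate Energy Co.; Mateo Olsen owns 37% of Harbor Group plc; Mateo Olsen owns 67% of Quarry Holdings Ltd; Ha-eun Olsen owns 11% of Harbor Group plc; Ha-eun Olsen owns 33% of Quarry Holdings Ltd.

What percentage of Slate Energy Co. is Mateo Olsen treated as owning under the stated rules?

26.3024%

By parent–child attribution (R3), Mateo Olsen is treated as also owning Ha-eun Olsen's interest in Quarry Holdings Ltd, giving 67% + 33% = 100%.
By parent–child attribution (R3), Mateo Olsen is treated as also owning Ha-eun Olsen's interest in Harbor Group plc, giving 37% + 11% = 48%.
Chain via Quarry Holdings Ltd → Vantage Mining NL (R2): 100% × 26% × 46% = 11.96% of Slate Energy Co.
Chain via Harbor Group plc → Oakhollow Trust (R2): 48% × 83% × 36% = 14.3424% of Slate Energy Co.
Aggregating (R1): 11.96% + 14.3424% = 26.3024%.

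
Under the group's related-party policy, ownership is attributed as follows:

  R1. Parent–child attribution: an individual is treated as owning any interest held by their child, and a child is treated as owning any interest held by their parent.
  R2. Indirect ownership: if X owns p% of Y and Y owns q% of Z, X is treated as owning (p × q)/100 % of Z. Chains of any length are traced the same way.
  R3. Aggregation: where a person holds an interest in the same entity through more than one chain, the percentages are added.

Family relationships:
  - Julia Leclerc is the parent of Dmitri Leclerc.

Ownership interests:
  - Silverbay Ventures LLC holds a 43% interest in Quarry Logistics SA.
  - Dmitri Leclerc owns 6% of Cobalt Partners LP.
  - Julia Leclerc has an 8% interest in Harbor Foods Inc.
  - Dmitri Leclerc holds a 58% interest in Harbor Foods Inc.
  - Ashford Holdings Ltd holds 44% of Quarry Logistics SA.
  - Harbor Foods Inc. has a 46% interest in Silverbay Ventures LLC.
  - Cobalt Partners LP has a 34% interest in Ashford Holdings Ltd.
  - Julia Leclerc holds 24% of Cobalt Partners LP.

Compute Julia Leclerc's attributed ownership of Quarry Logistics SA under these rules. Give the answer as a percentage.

17.5428%

By parent–child attribution (R1), Julia Leclerc is treated as also owning Dmitri Leclerc's interest in Cobalt Partners LP, giving 24% + 6% = 30%.
By parent–child attribution (R1), Julia Leclerc is treated as also owning Dmitri Leclerc's interest in Harbor Foods Inc, giving 8% + 58% = 66%.
Chain via Cobalt Partners LP → Ashford Holdings Ltd (R2): 30% × 34% × 44% = 4.488% of Quarry Logistics SA.
Chain via Harbor Foods Inc. → Silverbay Ventures LLC (R2): 66% × 46% × 43% = 13.0548% of Quarry Logistics SA.
Aggregating (R3): 4.488% + 13.0548% = 17.5428%.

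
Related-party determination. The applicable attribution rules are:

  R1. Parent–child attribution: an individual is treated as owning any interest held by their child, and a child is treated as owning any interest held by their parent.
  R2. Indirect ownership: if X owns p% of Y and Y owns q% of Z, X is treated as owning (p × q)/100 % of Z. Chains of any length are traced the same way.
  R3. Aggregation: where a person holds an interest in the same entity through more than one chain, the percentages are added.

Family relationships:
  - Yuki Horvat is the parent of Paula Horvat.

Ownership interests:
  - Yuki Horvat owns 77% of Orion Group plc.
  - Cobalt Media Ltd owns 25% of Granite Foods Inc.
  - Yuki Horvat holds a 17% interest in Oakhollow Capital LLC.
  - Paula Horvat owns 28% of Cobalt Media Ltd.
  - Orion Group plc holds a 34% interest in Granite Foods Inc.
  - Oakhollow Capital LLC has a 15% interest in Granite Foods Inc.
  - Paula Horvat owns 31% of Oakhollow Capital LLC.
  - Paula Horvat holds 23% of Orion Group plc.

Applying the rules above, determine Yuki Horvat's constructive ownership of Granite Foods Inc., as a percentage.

By parent–child attribution (R1), Yuki Horvat is treated as also owning Paula Horvat's interest in Orion Group plc, giving 77% + 23% = 100%.
By parent–child attribution (R1), Yuki Horvat is treated as also owning Paula Horvat's interest in Oakhollow Capital LLC, giving 17% + 31% = 48%.
By parent–child attribution (R1), Yuki Horvat is treated as owning Paula Horvat's 28% interest in Cobalt Media Ltd.
Chain via Orion Group plc (R2): 100% × 34% = 34% of Granite Foods Inc.
Chain via Oakhollow Capital LLC (R2): 48% × 15% = 7.2% of Granite Foods Inc.
Chain via Cobalt Media Ltd (R2): 28% × 25% = 7% of Granite Foods Inc.
Aggregating (R3): 34% + 7.2% + 7% = 48.2%.

48.2%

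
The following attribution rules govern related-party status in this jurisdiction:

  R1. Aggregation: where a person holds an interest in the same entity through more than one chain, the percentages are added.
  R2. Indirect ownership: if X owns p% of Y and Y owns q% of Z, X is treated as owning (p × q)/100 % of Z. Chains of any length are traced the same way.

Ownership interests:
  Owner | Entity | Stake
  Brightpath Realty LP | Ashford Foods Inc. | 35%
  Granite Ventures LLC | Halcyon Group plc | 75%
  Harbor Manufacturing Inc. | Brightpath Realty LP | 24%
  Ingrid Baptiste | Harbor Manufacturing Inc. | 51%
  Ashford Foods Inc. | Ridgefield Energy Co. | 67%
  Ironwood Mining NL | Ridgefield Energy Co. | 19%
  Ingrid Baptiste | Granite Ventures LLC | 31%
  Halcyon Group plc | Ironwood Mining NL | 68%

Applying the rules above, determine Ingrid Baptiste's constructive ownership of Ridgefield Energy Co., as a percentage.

5.87418%

Chain via Granite Ventures LLC → Halcyon Group plc → Ironwood Mining NL (R2): 31% × 75% × 68% × 19% = 3.0039% of Ridgefield Energy Co.
Chain via Harbor Manufacturing Inc. → Brightpath Realty LP → Ashford Foods Inc. (R2): 51% × 24% × 35% × 67% = 2.87028% of Ridgefield Energy Co.
Aggregating (R1): 3.0039% + 2.87028% = 5.87418%.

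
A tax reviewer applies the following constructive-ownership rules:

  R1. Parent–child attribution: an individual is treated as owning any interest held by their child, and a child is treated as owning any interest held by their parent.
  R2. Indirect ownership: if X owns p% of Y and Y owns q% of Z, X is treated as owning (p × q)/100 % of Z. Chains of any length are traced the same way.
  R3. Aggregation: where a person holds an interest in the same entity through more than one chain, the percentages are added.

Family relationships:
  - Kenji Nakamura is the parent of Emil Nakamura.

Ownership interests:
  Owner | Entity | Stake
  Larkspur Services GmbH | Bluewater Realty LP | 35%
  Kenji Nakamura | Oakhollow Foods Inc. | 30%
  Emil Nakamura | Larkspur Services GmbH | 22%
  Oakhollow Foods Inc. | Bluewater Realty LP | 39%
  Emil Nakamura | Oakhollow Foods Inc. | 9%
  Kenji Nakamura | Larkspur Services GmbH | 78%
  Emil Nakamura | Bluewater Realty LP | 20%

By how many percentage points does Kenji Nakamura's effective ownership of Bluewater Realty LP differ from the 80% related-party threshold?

9.79

By parent–child attribution (R1), Kenji Nakamura is treated as also owning Emil Nakamura's interest in Larkspur Services GmbH, giving 78% + 22% = 100%.
By parent–child attribution (R1), Kenji Nakamura is treated as also owning Emil Nakamura's interest in Oakhollow Foods Inc, giving 30% + 9% = 39%.
By parent–child attribution (R1), Kenji Nakamura is treated as owning Emil Nakamura's 20% interest in Bluewater Realty LP.
Chain via Larkspur Services GmbH (R2): 100% × 35% = 35% of Bluewater Realty LP.
Chain via Oakhollow Foods Inc. (R2): 39% × 39% = 15.21% of Bluewater Realty LP.
Direct interest in Bluewater Realty LP: 20%.
Aggregating (R3): 35% + 15.21% + 20% = 70.21%.
70.21% falls short of the 80% threshold by 9.79 percentage points.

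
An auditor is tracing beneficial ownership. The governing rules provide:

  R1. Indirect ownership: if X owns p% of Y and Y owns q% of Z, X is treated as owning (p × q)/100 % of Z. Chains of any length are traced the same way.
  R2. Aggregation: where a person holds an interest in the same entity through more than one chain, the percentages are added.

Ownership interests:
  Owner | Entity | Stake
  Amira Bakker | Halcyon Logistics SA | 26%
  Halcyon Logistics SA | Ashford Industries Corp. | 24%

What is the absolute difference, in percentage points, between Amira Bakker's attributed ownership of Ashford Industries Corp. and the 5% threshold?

1.24

Chain via Halcyon Logistics SA (R1): 26% × 24% = 6.24% of Ashford Industries Corp.
6.24% exceeds the 5% threshold by 1.24 percentage points.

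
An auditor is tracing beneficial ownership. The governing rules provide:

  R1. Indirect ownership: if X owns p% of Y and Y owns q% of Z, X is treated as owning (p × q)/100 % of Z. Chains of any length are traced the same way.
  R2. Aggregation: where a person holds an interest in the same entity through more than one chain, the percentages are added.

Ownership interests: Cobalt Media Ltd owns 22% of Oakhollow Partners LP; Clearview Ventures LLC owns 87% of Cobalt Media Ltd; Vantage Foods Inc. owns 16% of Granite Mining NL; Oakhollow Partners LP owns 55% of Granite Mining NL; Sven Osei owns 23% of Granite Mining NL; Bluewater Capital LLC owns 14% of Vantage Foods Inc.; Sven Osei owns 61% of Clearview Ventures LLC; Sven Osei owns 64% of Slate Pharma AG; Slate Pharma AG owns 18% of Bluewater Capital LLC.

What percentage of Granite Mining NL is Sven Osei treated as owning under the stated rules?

29.679518%

Chain via Slate Pharma AG → Bluewater Capital LLC → Vantage Foods Inc. (R1): 64% × 18% × 14% × 16% = 0.258048% of Granite Mining NL.
Chain via Clearview Ventures LLC → Cobalt Media Ltd → Oakhollow Partners LP (R1): 61% × 87% × 22% × 55% = 6.42147% of Granite Mining NL.
Direct interest in Granite Mining NL: 23%.
Aggregating (R2): 0.258048% + 6.42147% + 23% = 29.679518%.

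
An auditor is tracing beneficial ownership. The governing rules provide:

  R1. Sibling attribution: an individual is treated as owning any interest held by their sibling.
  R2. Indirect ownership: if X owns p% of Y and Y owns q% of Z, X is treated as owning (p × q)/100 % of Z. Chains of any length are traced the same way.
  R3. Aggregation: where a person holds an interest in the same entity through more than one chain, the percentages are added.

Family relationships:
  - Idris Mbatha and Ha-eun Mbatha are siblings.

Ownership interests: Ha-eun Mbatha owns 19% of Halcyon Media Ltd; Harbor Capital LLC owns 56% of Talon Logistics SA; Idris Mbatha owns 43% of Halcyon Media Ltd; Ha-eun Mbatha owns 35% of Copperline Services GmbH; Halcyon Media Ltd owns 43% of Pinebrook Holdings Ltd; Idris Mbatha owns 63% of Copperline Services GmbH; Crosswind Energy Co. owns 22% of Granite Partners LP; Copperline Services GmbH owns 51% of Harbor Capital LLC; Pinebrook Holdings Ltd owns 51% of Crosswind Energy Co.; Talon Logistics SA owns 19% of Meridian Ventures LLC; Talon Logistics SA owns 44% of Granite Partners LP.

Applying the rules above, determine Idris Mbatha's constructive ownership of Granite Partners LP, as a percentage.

By sibling attribution (R1), Idris Mbatha is treated as also owning Ha-eun Mbatha's interest in Halcyon Media Ltd, giving 43% + 19% = 62%.
By sibling attribution (R1), Idris Mbatha is treated as also owning Ha-eun Mbatha's interest in Copperline Services GmbH, giving 63% + 35% = 98%.
Chain via Halcyon Media Ltd → Pinebrook Holdings Ltd → Crosswind Energy Co. (R2): 62% × 43% × 51% × 22% = 2.991252% of Granite Partners LP.
Chain via Copperline Services GmbH → Harbor Capital LLC → Talon Logistics SA (R2): 98% × 51% × 56% × 44% = 12.315072% of Granite Partners LP.
Aggregating (R3): 2.991252% + 12.315072% = 15.306324%.

15.306324%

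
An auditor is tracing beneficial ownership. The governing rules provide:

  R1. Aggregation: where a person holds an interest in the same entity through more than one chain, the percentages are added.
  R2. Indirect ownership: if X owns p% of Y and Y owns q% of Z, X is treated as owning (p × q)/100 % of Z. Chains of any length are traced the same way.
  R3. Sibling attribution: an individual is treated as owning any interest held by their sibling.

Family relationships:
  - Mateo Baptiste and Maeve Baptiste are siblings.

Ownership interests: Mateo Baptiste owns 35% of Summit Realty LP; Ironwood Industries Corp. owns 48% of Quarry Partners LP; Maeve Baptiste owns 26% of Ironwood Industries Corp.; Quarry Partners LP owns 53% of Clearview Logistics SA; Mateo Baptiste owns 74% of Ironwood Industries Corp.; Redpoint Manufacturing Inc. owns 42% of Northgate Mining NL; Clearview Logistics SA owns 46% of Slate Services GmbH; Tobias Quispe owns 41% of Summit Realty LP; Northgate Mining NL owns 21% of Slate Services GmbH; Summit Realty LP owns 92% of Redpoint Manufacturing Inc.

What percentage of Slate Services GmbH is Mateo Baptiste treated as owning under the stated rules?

14.54244%

By sibling attribution (R3), Mateo Baptiste is treated as also owning Maeve Baptiste's interest in Ironwood Industries Corp, giving 74% + 26% = 100%.
Chain via Ironwood Industries Corp. → Quarry Partners LP → Clearview Logistics SA (R2): 100% × 48% × 53% × 46% = 11.7024% of Slate Services GmbH.
Chain via Summit Realty LP → Redpoint Manufacturing Inc. → Northgate Mining NL (R2): 35% × 92% × 42% × 21% = 2.84004% of Slate Services GmbH.
Aggregating (R1): 11.7024% + 2.84004% = 14.54244%.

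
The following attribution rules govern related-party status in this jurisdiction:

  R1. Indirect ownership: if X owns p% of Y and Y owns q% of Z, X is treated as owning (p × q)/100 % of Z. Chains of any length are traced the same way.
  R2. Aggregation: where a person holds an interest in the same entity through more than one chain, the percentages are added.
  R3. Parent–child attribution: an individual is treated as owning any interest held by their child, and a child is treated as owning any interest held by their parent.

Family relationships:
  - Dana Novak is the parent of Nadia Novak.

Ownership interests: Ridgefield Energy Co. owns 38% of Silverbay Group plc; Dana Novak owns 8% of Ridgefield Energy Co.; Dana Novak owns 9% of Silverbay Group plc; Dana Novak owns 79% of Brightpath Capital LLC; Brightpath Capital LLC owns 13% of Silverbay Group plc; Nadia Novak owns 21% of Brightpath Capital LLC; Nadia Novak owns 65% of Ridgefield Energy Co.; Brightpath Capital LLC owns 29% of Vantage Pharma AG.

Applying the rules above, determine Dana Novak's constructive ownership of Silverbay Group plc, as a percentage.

By parent–child attribution (R3), Dana Novak is treated as also owning Nadia Novak's interest in Ridgefield Energy Co, giving 8% + 65% = 73%.
By parent–child attribution (R3), Dana Novak is treated as also owning Nadia Novak's interest in Brightpath Capital LLC, giving 79% + 21% = 100%.
Chain via Ridgefield Energy Co. (R1): 73% × 38% = 27.74% of Silverbay Group plc.
Chain via Brightpath Capital LLC (R1): 100% × 13% = 13% of Silverbay Group plc.
Direct interest in Silverbay Group plc: 9%.
Aggregating (R2): 27.74% + 13% + 9% = 49.74%.

49.74%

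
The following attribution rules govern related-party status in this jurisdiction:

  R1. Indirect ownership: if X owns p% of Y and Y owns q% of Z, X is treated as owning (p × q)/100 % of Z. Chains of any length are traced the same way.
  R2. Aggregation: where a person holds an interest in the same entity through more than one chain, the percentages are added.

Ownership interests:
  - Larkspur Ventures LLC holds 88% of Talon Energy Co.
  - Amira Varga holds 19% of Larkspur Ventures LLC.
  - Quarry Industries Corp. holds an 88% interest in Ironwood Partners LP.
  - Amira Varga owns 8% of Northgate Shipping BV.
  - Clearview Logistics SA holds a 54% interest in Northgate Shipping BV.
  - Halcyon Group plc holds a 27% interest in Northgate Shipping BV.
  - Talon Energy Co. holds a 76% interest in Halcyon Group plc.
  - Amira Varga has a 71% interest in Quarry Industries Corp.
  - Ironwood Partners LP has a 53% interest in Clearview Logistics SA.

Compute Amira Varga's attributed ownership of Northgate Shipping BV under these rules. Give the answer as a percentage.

29.31272%

Chain via Quarry Industries Corp. → Ironwood Partners LP → Clearview Logistics SA (R1): 71% × 88% × 53% × 54% = 17.881776% of Northgate Shipping BV.
Chain via Larkspur Ventures LLC → Talon Energy Co. → Halcyon Group plc (R1): 19% × 88% × 76% × 27% = 3.430944% of Northgate Shipping BV.
Direct interest in Northgate Shipping BV: 8%.
Aggregating (R2): 17.881776% + 3.430944% + 8% = 29.31272%.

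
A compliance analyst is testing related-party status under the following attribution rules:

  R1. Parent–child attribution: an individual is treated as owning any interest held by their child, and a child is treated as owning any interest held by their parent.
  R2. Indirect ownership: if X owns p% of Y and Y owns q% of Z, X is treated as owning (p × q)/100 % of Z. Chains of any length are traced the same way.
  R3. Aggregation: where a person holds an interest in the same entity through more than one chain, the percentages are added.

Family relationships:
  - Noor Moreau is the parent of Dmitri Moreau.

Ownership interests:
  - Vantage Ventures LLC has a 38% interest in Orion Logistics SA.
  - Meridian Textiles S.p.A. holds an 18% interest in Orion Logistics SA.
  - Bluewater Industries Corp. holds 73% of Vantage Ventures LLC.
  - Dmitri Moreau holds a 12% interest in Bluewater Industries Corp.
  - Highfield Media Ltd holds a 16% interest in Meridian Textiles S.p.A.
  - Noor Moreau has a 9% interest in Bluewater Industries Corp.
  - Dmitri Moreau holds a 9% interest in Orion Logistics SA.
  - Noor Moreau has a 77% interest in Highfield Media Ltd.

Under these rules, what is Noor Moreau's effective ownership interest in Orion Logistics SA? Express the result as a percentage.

By parent–child attribution (R1), Noor Moreau is treated as also owning Dmitri Moreau's interest in Bluewater Industries Corp, giving 9% + 12% = 21%.
By parent–child attribution (R1), Noor Moreau is treated as owning Dmitri Moreau's 9% interest in Orion Logistics SA.
Chain via Bluewater Industries Corp. → Vantage Ventures LLC (R2): 21% × 73% × 38% = 5.8254% of Orion Logistics SA.
Chain via Highfield Media Ltd → Meridian Textiles S.p.A. (R2): 77% × 16% × 18% = 2.2176% of Orion Logistics SA.
Direct interest in Orion Logistics SA: 9%.
Aggregating (R3): 5.8254% + 2.2176% + 9% = 17.043%.

17.043%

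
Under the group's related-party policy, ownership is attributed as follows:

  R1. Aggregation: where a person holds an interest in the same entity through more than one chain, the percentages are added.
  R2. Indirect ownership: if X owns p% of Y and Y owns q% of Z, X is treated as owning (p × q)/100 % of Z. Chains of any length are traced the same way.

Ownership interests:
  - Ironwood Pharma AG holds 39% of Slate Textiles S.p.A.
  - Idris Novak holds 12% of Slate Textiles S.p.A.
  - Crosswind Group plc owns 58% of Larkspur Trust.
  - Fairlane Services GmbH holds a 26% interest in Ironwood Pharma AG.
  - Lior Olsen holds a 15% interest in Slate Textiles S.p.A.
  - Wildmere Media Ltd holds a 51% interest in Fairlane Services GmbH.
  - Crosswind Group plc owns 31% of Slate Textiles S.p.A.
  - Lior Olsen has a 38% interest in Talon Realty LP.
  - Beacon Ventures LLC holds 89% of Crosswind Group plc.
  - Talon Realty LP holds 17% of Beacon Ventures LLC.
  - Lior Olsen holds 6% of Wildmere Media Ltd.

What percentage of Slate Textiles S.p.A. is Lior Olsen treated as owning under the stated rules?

Chain via Wildmere Media Ltd → Fairlane Services GmbH → Ironwood Pharma AG (R2): 6% × 51% × 26% × 39% = 0.310284% of Slate Textiles S.p.A.
Chain via Talon Realty LP → Beacon Ventures LLC → Crosswind Group plc (R2): 38% × 17% × 89% × 31% = 1.782314% of Slate Textiles S.p.A.
Direct interest in Slate Textiles S.p.A: 15%.
Aggregating (R1): 0.310284% + 1.782314% + 15% = 17.092598%.

17.092598%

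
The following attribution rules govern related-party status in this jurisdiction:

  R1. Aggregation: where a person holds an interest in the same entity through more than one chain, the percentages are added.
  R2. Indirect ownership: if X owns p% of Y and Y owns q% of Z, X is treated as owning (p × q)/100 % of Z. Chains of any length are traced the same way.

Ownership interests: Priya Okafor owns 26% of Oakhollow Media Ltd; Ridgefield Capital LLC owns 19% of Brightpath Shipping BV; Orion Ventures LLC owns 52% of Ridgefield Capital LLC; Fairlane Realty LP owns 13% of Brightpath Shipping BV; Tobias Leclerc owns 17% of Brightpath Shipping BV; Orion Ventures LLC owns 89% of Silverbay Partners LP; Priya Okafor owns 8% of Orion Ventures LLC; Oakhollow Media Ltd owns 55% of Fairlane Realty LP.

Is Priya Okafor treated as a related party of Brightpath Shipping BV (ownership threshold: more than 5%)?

Chain via Orion Ventures LLC → Ridgefield Capital LLC (R2): 8% × 52% × 19% = 0.7904% of Brightpath Shipping BV.
Chain via Oakhollow Media Ltd → Fairlane Realty LP (R2): 26% × 55% × 13% = 1.859% of Brightpath Shipping BV.
Aggregating (R1): 0.7904% + 1.859% = 2.6494%.
2.6494% does not exceed the 5% threshold, so Priya is not a related party to Brightpath Shipping BV.

No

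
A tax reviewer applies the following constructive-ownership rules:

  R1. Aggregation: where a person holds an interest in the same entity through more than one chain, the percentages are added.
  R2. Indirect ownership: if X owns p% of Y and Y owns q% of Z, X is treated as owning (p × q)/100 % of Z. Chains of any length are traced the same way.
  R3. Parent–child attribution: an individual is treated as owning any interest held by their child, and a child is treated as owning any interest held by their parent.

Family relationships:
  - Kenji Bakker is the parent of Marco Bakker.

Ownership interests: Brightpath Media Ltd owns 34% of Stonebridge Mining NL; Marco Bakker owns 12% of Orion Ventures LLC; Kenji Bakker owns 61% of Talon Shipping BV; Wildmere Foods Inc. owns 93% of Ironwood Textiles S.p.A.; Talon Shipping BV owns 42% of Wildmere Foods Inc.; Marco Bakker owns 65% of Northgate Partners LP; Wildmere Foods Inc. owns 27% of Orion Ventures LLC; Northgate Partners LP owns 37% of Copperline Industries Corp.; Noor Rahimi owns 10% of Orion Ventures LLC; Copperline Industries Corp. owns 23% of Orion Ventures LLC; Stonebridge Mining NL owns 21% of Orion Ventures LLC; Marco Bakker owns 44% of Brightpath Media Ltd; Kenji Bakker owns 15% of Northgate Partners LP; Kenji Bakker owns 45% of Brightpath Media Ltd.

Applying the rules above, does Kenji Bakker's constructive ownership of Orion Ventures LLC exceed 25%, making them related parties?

By parent–child attribution (R3), Kenji Bakker is treated as also owning Marco Bakker's interest in Brightpath Media Ltd, giving 45% + 44% = 89%.
By parent–child attribution (R3), Kenji Bakker is treated as also owning Marco Bakker's interest in Northgate Partners LP, giving 15% + 65% = 80%.
By parent–child attribution (R3), Kenji Bakker is treated as owning Marco Bakker's 12% interest in Orion Ventures LLC.
Chain via Talon Shipping BV → Wildmere Foods Inc. (R2): 61% × 42% × 27% = 6.9174% of Orion Ventures LLC.
Chain via Brightpath Media Ltd → Stonebridge Mining NL (R2): 89% × 34% × 21% = 6.3546% of Orion Ventures LLC.
Chain via Northgate Partners LP → Copperline Industries Corp. (R2): 80% × 37% × 23% = 6.808% of Orion Ventures LLC.
Direct interest in Orion Ventures LLC: 12%.
Aggregating (R1): 6.9174% + 6.3546% + 6.808% + 12% = 32.08%.
32.08% exceeds the 25% threshold, so Kenji is a related party to Orion Ventures LLC.

Yes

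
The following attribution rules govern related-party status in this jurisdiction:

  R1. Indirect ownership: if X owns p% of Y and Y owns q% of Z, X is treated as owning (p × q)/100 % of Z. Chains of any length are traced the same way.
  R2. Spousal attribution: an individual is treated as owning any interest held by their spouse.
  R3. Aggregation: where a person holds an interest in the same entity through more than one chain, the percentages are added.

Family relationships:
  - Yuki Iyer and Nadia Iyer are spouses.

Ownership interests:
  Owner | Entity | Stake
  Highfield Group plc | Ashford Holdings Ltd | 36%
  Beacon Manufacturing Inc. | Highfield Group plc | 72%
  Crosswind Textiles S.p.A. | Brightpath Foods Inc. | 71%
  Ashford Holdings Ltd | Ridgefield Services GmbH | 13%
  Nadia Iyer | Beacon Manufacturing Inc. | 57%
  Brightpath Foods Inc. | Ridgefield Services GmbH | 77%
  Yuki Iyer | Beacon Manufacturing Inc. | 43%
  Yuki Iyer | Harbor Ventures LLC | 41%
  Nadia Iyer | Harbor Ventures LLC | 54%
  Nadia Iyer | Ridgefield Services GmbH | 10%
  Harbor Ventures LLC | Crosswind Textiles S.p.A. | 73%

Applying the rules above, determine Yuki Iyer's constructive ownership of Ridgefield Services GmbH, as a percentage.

By spousal attribution (R2), Yuki Iyer is treated as also owning Nadia Iyer's interest in Harbor Ventures LLC, giving 41% + 54% = 95%.
By spousal attribution (R2), Yuki Iyer is treated as also owning Nadia Iyer's interest in Beacon Manufacturing Inc, giving 43% + 57% = 100%.
By spousal attribution (R2), Yuki Iyer is treated as owning Nadia Iyer's 10% interest in Ridgefield Services GmbH.
Chain via Harbor Ventures LLC → Crosswind Textiles S.p.A. → Brightpath Foods Inc. (R1): 95% × 73% × 71% × 77% = 37.913645% of Ridgefield Services GmbH.
Chain via Beacon Manufacturing Inc. → Highfield Group plc → Ashford Holdings Ltd (R1): 100% × 72% × 36% × 13% = 3.3696% of Ridgefield Services GmbH.
Direct interest in Ridgefield Services GmbH: 10%.
Aggregating (R3): 37.913645% + 3.3696% + 10% = 51.283245%.

51.283245%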